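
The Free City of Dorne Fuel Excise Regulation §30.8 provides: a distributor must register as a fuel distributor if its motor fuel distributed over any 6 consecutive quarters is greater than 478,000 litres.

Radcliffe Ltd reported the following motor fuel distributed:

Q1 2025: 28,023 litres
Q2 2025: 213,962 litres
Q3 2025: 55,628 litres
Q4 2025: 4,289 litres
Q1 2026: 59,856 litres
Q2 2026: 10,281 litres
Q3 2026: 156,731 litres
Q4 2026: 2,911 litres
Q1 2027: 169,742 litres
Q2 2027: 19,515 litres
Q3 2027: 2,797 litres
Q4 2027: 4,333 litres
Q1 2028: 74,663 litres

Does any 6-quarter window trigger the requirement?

Q1 2025–Q2 2026: 28,023 litres + 213,962 litres + 55,628 litres + 4,289 litres + 59,856 litres + 10,281 litres = 372,039 litres (under)
Q2 2025–Q3 2026: 213,962 litres + 55,628 litres + 4,289 litres + 59,856 litres + 10,281 litres + 156,731 litres = 500,747 litres (over)
Q3 2025–Q4 2026: 55,628 litres + 4,289 litres + 59,856 litres + 10,281 litres + 156,731 litres + 2,911 litres = 289,696 litres (under)
Q4 2025–Q1 2027: 4,289 litres + 59,856 litres + 10,281 litres + 156,731 litres + 2,911 litres + 169,742 litres = 403,810 litres (under)
Q1 2026–Q2 2027: 59,856 litres + 10,281 litres + 156,731 litres + 2,911 litres + 169,742 litres + 19,515 litres = 419,036 litres (under)
Q2 2026–Q3 2027: 10,281 litres + 156,731 litres + 2,911 litres + 169,742 litres + 19,515 litres + 2,797 litres = 361,977 litres (under)
Q3 2026–Q4 2027: 156,731 litres + 2,911 litres + 169,742 litres + 19,515 litres + 2,797 litres + 4,333 litres = 356,029 litres (under)
Q4 2026–Q1 2028: 2,911 litres + 169,742 litres + 19,515 litres + 2,797 litres + 4,333 litres + 74,663 litres = 273,961 litres (under)
At least one window exceeds 478,000 litres.

Yes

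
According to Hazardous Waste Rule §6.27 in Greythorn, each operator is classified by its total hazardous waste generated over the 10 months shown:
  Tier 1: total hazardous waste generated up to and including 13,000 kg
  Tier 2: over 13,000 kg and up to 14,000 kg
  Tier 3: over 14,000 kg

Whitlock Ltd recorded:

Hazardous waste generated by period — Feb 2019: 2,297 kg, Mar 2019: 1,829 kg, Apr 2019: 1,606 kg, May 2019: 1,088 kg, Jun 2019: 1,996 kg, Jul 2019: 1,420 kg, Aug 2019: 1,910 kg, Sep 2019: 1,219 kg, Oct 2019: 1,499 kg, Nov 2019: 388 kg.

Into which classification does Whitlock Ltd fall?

Total hazardous waste generated: 2,297 kg + 1,829 kg + 1,606 kg + 1,088 kg + 1,996 kg + 1,420 kg + 1,910 kg + 1,219 kg + 1,499 kg + 388 kg = 15,252 kg.
15,252 kg > 14,000 kg, so Tier 3 applies.

Tier 3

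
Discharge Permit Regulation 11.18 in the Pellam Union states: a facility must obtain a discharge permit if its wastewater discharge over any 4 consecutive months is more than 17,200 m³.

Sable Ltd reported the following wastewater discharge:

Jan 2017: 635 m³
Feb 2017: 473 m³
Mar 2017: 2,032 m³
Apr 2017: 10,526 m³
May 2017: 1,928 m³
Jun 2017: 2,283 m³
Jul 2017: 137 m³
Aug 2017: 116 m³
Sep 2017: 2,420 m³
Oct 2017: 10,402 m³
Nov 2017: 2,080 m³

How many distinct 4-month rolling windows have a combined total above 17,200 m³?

0

Jan 2017–Apr 2017: 635 m³ + 473 m³ + 2,032 m³ + 10,526 m³ = 13,666 m³ (under)
Feb 2017–May 2017: 473 m³ + 2,032 m³ + 10,526 m³ + 1,928 m³ = 14,959 m³ (under)
Mar 2017–Jun 2017: 2,032 m³ + 10,526 m³ + 1,928 m³ + 2,283 m³ = 16,769 m³ (under)
Apr 2017–Jul 2017: 10,526 m³ + 1,928 m³ + 2,283 m³ + 137 m³ = 14,874 m³ (under)
May 2017–Aug 2017: 1,928 m³ + 2,283 m³ + 137 m³ + 116 m³ = 4,464 m³ (under)
Jun 2017–Sep 2017: 2,283 m³ + 137 m³ + 116 m³ + 2,420 m³ = 4,956 m³ (under)
Jul 2017–Oct 2017: 137 m³ + 116 m³ + 2,420 m³ + 10,402 m³ = 13,075 m³ (under)
Aug 2017–Nov 2017: 116 m³ + 2,420 m³ + 10,402 m³ + 2,080 m³ = 15,018 m³ (under)
0 windows exceed the threshold.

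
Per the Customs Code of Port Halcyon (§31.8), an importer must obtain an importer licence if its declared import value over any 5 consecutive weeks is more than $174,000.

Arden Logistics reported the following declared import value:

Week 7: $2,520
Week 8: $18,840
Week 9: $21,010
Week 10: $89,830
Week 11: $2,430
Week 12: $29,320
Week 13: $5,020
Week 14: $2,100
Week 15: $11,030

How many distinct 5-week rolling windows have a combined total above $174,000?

Week 7–Week 11: $2,520 + $18,840 + $21,010 + $89,830 + $2,430 = $134,630 (under)
Week 8–Week 12: $18,840 + $21,010 + $89,830 + $2,430 + $29,320 = $161,430 (under)
Week 9–Week 13: $21,010 + $89,830 + $2,430 + $29,320 + $5,020 = $147,610 (under)
Week 10–Week 14: $89,830 + $2,430 + $29,320 + $5,020 + $2,100 = $128,700 (under)
Week 11–Week 15: $2,430 + $29,320 + $5,020 + $2,100 + $11,030 = $49,900 (under)
0 windows exceed the threshold.

0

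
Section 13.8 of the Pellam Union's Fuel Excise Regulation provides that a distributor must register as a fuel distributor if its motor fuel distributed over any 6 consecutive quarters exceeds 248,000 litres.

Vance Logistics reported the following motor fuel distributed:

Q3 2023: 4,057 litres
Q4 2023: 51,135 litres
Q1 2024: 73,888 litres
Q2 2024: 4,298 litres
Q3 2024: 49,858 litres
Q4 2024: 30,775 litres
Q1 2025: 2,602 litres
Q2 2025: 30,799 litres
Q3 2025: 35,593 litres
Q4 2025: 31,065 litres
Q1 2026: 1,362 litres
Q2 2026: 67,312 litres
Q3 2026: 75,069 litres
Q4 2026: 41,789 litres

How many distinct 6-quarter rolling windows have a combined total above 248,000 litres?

1

Q3 2023–Q4 2024: 4,057 litres + 51,135 litres + 73,888 litres + 4,298 litres + 49,858 litres + 30,775 litres = 214,011 litres (under)
Q4 2023–Q1 2025: 51,135 litres + 73,888 litres + 4,298 litres + 49,858 litres + 30,775 litres + 2,602 litres = 212,556 litres (under)
Q1 2024–Q2 2025: 73,888 litres + 4,298 litres + 49,858 litres + 30,775 litres + 2,602 litres + 30,799 litres = 192,220 litres (under)
Q2 2024–Q3 2025: 4,298 litres + 49,858 litres + 30,775 litres + 2,602 litres + 30,799 litres + 35,593 litres = 153,925 litres (under)
Q3 2024–Q4 2025: 49,858 litres + 30,775 litres + 2,602 litres + 30,799 litres + 35,593 litres + 31,065 litres = 180,692 litres (under)
Q4 2024–Q1 2026: 30,775 litres + 2,602 litres + 30,799 litres + 35,593 litres + 31,065 litres + 1,362 litres = 132,196 litres (under)
Q1 2025–Q2 2026: 2,602 litres + 30,799 litres + 35,593 litres + 31,065 litres + 1,362 litres + 67,312 litres = 168,733 litres (under)
Q2 2025–Q3 2026: 30,799 litres + 35,593 litres + 31,065 litres + 1,362 litres + 67,312 litres + 75,069 litres = 241,200 litres (under)
Q3 2025–Q4 2026: 35,593 litres + 31,065 litres + 1,362 litres + 67,312 litres + 75,069 litres + 41,789 litres = 252,190 litres (over)
1 window exceeds the threshold.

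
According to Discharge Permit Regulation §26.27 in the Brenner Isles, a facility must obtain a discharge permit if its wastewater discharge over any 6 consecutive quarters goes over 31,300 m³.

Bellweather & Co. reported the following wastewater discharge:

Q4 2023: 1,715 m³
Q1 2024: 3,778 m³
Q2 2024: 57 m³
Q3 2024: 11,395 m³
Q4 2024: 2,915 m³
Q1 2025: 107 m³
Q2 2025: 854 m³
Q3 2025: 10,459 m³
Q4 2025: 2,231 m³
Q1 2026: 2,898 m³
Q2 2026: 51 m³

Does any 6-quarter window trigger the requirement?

Q4 2023–Q1 2025: 1,715 m³ + 3,778 m³ + 57 m³ + 11,395 m³ + 2,915 m³ + 107 m³ = 19,967 m³ (under)
Q1 2024–Q2 2025: 3,778 m³ + 57 m³ + 11,395 m³ + 2,915 m³ + 107 m³ + 854 m³ = 19,106 m³ (under)
Q2 2024–Q3 2025: 57 m³ + 11,395 m³ + 2,915 m³ + 107 m³ + 854 m³ + 10,459 m³ = 25,787 m³ (under)
Q3 2024–Q4 2025: 11,395 m³ + 2,915 m³ + 107 m³ + 854 m³ + 10,459 m³ + 2,231 m³ = 27,961 m³ (under)
Q4 2024–Q1 2026: 2,915 m³ + 107 m³ + 854 m³ + 10,459 m³ + 2,231 m³ + 2,898 m³ = 19,464 m³ (under)
Q1 2025–Q2 2026: 107 m³ + 854 m³ + 10,459 m³ + 2,231 m³ + 2,898 m³ + 51 m³ = 16,600 m³ (under)
No window exceeds 31,300 m³.

No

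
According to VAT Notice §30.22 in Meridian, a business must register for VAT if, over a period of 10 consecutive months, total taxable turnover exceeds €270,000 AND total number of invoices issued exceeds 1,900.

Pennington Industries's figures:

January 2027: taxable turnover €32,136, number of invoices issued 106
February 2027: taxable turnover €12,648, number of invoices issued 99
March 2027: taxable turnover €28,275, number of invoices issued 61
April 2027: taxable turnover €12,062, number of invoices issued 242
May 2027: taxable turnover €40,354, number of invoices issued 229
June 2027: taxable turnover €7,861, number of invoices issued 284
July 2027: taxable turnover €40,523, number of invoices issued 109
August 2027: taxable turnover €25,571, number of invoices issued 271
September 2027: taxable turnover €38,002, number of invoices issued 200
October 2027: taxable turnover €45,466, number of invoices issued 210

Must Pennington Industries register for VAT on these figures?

Total taxable turnover: €32,136 + €12,648 + €28,275 + €12,062 + €40,354 + €7,861 + €40,523 + €25,571 + €38,002 + €45,466 = €282,898 (> €270,000).
Total number of invoices issued: 106 + 99 + 61 + 242 + 229 + 284 + 109 + 271 + 200 + 210 = 1,811 (≤ 1,900).
The test is 'and': the rule requires both, and at least one is not exceeded.

No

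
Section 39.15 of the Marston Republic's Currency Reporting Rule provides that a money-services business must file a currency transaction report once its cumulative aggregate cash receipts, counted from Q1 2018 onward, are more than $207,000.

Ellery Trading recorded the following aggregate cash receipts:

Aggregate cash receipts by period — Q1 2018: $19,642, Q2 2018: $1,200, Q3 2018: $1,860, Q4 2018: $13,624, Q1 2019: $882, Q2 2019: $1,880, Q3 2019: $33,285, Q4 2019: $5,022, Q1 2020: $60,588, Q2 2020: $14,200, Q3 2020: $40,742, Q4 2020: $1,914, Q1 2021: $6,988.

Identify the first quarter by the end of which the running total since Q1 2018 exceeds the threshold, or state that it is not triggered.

Through Q1 2018: $19,642
Through Q2 2018: $20,842
Through Q3 2018: $22,702
Through Q4 2018: $36,326
Through Q1 2019: $37,208
Through Q2 2019: $39,088
Through Q3 2019: $72,373
Through Q4 2019: $77,395
Through Q1 2020: $137,983
Through Q2 2020: $152,183
Through Q3 2020: $192,925
Through Q4 2020: $194,839
Through Q1 2021: $201,827
Final cumulative total $201,827 ≤ $207,000; the threshold is never exceeded.

Not triggered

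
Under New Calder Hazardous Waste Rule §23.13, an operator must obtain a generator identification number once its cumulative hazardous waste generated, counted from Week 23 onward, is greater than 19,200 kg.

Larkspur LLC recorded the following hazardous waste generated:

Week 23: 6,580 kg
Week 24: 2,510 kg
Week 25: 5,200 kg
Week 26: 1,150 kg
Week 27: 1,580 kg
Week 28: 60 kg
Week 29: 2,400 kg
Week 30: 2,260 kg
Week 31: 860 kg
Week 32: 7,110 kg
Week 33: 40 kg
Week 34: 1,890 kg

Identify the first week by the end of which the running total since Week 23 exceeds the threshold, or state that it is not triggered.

Week 29

Through Week 23: 6,580 kg
Through Week 24: 9,090 kg
Through Week 25: 14,290 kg
Through Week 26: 15,440 kg
Through Week 27: 17,020 kg
Through Week 28: 17,080 kg
Through Week 29: 19,480 kg ← exceeds threshold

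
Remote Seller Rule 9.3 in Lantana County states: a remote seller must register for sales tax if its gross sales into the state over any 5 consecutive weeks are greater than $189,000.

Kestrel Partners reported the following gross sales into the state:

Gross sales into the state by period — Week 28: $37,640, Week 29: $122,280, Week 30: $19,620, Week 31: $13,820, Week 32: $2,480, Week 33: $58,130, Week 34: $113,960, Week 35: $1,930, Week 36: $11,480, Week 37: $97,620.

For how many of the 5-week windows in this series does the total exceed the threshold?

Week 28–Week 32: $37,640 + $122,280 + $19,620 + $13,820 + $2,480 = $195,840 (over)
Week 29–Week 33: $122,280 + $19,620 + $13,820 + $2,480 + $58,130 = $216,330 (over)
Week 30–Week 34: $19,620 + $13,820 + $2,480 + $58,130 + $113,960 = $208,010 (over)
Week 31–Week 35: $13,820 + $2,480 + $58,130 + $113,960 + $1,930 = $190,320 (over)
Week 32–Week 36: $2,480 + $58,130 + $113,960 + $1,930 + $11,480 = $187,980 (under)
Week 33–Week 37: $58,130 + $113,960 + $1,930 + $11,480 + $97,620 = $283,120 (over)
5 windows exceed the threshold.

5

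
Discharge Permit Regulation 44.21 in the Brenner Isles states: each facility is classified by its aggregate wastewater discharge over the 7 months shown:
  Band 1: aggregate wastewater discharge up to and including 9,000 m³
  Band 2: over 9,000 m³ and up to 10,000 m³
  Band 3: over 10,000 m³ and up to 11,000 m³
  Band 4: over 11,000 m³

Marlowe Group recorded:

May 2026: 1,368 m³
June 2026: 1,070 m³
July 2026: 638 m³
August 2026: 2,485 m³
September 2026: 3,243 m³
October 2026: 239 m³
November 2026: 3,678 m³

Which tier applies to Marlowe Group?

Aggregate wastewater discharge: 1,368 m³ + 1,070 m³ + 638 m³ + 2,485 m³ + 3,243 m³ + 239 m³ + 3,678 m³ = 12,721 m³.
12,721 m³ > 11,000 m³, so Band 4 applies.

Band 4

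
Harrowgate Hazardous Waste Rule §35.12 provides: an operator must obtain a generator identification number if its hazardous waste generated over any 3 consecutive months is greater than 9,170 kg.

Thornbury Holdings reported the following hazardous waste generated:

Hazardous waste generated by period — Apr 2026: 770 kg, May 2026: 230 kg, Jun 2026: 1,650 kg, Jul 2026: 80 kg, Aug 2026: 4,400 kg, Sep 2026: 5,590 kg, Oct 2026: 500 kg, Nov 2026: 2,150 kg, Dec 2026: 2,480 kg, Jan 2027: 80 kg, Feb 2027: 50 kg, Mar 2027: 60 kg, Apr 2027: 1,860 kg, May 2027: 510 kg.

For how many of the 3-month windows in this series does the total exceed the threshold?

Apr 2026–Jun 2026: 770 kg + 230 kg + 1,650 kg = 2,650 kg (under)
May 2026–Jul 2026: 230 kg + 1,650 kg + 80 kg = 1,960 kg (under)
Jun 2026–Aug 2026: 1,650 kg + 80 kg + 4,400 kg = 6,130 kg (under)
Jul 2026–Sep 2026: 80 kg + 4,400 kg + 5,590 kg = 10,070 kg (over)
Aug 2026–Oct 2026: 4,400 kg + 5,590 kg + 500 kg = 10,490 kg (over)
Sep 2026–Nov 2026: 5,590 kg + 500 kg + 2,150 kg = 8,240 kg (under)
Oct 2026–Dec 2026: 500 kg + 2,150 kg + 2,480 kg = 5,130 kg (under)
Nov 2026–Jan 2027: 2,150 kg + 2,480 kg + 80 kg = 4,710 kg (under)
Dec 2026–Feb 2027: 2,480 kg + 80 kg + 50 kg = 2,610 kg (under)
Jan 2027–Mar 2027: 80 kg + 50 kg + 60 kg = 190 kg (under)
Feb 2027–Apr 2027: 50 kg + 60 kg + 1,860 kg = 1,970 kg (under)
Mar 2027–May 2027: 60 kg + 1,860 kg + 510 kg = 2,430 kg (under)
2 windows exceed the threshold.

2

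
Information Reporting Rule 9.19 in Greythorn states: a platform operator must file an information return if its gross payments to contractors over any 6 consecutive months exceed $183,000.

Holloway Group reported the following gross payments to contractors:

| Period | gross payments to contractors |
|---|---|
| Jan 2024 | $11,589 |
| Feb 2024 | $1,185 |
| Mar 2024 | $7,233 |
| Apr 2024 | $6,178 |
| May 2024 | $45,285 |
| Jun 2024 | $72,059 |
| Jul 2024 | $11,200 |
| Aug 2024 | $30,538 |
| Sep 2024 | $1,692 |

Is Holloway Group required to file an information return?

Jan 2024–Jun 2024: $11,589 + $1,185 + $7,233 + $6,178 + $45,285 + $72,059 = $143,529 (under)
Feb 2024–Jul 2024: $1,185 + $7,233 + $6,178 + $45,285 + $72,059 + $11,200 = $143,140 (under)
Mar 2024–Aug 2024: $7,233 + $6,178 + $45,285 + $72,059 + $11,200 + $30,538 = $172,493 (under)
Apr 2024–Sep 2024: $6,178 + $45,285 + $72,059 + $11,200 + $30,538 + $1,692 = $166,952 (under)
No window exceeds $183,000.

No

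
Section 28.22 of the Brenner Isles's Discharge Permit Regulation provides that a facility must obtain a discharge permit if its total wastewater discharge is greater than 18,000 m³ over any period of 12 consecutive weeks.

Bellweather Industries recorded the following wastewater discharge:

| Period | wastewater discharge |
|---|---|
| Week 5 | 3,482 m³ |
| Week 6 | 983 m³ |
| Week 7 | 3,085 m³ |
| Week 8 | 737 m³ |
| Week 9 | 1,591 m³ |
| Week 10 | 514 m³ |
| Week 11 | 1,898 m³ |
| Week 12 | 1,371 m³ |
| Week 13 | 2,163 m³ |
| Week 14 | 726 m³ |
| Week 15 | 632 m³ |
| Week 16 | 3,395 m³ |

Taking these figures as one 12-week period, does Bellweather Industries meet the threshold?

Total wastewater discharge: 3,482 m³ + 983 m³ + 3,085 m³ + 737 m³ + 1,591 m³ + 514 m³ + 1,898 m³ + 1,371 m³ + 2,163 m³ + 726 m³ + 632 m³ + 3,395 m³ = 20,577 m³.
20,577 m³ > 18,000 m³, so the threshold is exceeded.

Yes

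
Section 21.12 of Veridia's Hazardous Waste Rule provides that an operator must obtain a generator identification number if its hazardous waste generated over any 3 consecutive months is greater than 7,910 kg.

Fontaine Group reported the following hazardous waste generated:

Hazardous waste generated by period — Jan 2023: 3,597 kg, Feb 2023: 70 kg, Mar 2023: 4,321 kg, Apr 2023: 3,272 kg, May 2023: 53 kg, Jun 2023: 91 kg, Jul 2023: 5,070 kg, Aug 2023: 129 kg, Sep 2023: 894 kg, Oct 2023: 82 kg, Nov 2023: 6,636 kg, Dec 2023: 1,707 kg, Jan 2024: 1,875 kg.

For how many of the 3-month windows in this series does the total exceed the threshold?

3

Jan 2023–Mar 2023: 3,597 kg + 70 kg + 4,321 kg = 7,988 kg (over)
Feb 2023–Apr 2023: 70 kg + 4,321 kg + 3,272 kg = 7,663 kg (under)
Mar 2023–May 2023: 4,321 kg + 3,272 kg + 53 kg = 7,646 kg (under)
Apr 2023–Jun 2023: 3,272 kg + 53 kg + 91 kg = 3,416 kg (under)
May 2023–Jul 2023: 53 kg + 91 kg + 5,070 kg = 5,214 kg (under)
Jun 2023–Aug 2023: 91 kg + 5,070 kg + 129 kg = 5,290 kg (under)
Jul 2023–Sep 2023: 5,070 kg + 129 kg + 894 kg = 6,093 kg (under)
Aug 2023–Oct 2023: 129 kg + 894 kg + 82 kg = 1,105 kg (under)
Sep 2023–Nov 2023: 894 kg + 82 kg + 6,636 kg = 7,612 kg (under)
Oct 2023–Dec 2023: 82 kg + 6,636 kg + 1,707 kg = 8,425 kg (over)
Nov 2023–Jan 2024: 6,636 kg + 1,707 kg + 1,875 kg = 10,218 kg (over)
3 windows exceed the threshold.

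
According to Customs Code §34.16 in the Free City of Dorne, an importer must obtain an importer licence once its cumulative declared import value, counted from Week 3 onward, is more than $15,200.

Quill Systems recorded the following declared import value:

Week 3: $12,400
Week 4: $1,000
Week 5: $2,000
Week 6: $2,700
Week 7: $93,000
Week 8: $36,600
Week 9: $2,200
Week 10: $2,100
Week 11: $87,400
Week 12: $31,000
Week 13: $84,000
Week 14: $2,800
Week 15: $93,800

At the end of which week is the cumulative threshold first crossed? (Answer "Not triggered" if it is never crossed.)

Through Week 3: $12,400
Through Week 4: $13,400
Through Week 5: $15,400 ← exceeds threshold

Week 5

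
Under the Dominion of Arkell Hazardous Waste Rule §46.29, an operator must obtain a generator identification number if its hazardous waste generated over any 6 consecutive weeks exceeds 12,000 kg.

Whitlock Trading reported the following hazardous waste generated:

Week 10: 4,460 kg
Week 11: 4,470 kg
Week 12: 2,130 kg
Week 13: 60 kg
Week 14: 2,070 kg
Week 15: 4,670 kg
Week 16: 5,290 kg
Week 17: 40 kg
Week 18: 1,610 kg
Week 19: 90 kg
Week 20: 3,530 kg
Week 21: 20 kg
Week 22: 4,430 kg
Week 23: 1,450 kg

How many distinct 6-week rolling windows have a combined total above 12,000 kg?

6

Week 10–Week 15: 4,460 kg + 4,470 kg + 2,130 kg + 60 kg + 2,070 kg + 4,670 kg = 17,860 kg (over)
Week 11–Week 16: 4,470 kg + 2,130 kg + 60 kg + 2,070 kg + 4,670 kg + 5,290 kg = 18,690 kg (over)
Week 12–Week 17: 2,130 kg + 60 kg + 2,070 kg + 4,670 kg + 5,290 kg + 40 kg = 14,260 kg (over)
Week 13–Week 18: 60 kg + 2,070 kg + 4,670 kg + 5,290 kg + 40 kg + 1,610 kg = 13,740 kg (over)
Week 14–Week 19: 2,070 kg + 4,670 kg + 5,290 kg + 40 kg + 1,610 kg + 90 kg = 13,770 kg (over)
Week 15–Week 20: 4,670 kg + 5,290 kg + 40 kg + 1,610 kg + 90 kg + 3,530 kg = 15,230 kg (over)
Week 16–Week 21: 5,290 kg + 40 kg + 1,610 kg + 90 kg + 3,530 kg + 20 kg = 10,580 kg (under)
Week 17–Week 22: 40 kg + 1,610 kg + 90 kg + 3,530 kg + 20 kg + 4,430 kg = 9,720 kg (under)
Week 18–Week 23: 1,610 kg + 90 kg + 3,530 kg + 20 kg + 4,430 kg + 1,450 kg = 11,130 kg (under)
6 windows exceed the threshold.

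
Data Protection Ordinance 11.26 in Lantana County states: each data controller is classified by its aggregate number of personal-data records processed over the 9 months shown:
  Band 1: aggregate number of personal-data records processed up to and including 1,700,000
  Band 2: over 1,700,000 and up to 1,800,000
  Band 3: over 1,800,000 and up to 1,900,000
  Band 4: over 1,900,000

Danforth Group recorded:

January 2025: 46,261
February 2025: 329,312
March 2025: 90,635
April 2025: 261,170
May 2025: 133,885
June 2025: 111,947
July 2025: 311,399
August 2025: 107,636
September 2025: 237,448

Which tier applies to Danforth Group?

Band 1

Aggregate number of personal-data records processed: 46,261 + 329,312 + 90,635 + 261,170 + 133,885 + 111,947 + 311,399 + 107,636 + 237,448 = 1,629,693.
1,629,693 ≤ 1,700,000, so Band 1 applies.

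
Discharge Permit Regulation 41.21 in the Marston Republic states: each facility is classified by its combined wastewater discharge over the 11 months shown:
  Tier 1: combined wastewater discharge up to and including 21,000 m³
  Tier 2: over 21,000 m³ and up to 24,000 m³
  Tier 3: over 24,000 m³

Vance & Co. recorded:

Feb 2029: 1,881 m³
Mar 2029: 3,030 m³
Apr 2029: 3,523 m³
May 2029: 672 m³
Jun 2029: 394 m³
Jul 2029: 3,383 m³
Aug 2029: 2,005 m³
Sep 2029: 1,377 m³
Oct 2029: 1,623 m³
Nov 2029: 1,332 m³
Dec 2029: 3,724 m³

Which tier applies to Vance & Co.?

Tier 2

Combined wastewater discharge: 1,881 m³ + 3,030 m³ + 3,523 m³ + 672 m³ + 394 m³ + 3,383 m³ + 2,005 m³ + 1,377 m³ + 1,623 m³ + 1,332 m³ + 3,724 m³ = 22,944 m³.
21,000 m³ < 22,944 m³ ≤ 24,000 m³, so Tier 2 applies.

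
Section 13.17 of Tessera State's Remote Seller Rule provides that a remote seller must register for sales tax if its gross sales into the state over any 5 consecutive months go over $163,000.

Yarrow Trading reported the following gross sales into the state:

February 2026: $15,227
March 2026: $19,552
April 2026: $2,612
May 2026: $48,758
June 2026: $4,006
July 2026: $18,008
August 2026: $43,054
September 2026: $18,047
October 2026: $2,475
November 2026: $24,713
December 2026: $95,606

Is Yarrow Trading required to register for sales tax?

Yes

February 2026–June 2026: $15,227 + $19,552 + $2,612 + $48,758 + $4,006 = $90,155 (under)
March 2026–July 2026: $19,552 + $2,612 + $48,758 + $4,006 + $18,008 = $92,936 (under)
April 2026–August 2026: $2,612 + $48,758 + $4,006 + $18,008 + $43,054 = $116,438 (under)
May 2026–September 2026: $48,758 + $4,006 + $18,008 + $43,054 + $18,047 = $131,873 (under)
June 2026–October 2026: $4,006 + $18,008 + $43,054 + $18,047 + $2,475 = $85,590 (under)
July 2026–November 2026: $18,008 + $43,054 + $18,047 + $2,475 + $24,713 = $106,297 (under)
August 2026–December 2026: $43,054 + $18,047 + $2,475 + $24,713 + $95,606 = $183,895 (over)
At least one window exceeds $163,000.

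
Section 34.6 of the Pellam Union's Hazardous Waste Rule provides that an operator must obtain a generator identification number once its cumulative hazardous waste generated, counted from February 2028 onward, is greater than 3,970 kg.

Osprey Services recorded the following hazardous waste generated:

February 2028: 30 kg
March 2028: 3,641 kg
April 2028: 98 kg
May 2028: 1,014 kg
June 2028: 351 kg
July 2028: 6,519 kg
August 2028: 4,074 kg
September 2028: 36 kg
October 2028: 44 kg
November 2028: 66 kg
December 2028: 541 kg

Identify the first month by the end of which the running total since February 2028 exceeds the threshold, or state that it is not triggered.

May 2028

Through February 2028: 30 kg
Through March 2028: 3,671 kg
Through April 2028: 3,769 kg
Through May 2028: 4,783 kg ← exceeds threshold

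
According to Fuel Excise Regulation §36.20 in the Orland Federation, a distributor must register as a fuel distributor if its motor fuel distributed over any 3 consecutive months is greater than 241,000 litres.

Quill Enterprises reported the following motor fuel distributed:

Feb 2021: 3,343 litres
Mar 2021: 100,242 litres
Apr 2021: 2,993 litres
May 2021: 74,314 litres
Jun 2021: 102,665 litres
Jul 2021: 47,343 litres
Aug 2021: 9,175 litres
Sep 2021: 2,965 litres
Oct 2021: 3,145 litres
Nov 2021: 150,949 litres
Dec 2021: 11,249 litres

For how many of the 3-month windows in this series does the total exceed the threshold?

0

Feb 2021–Apr 2021: 3,343 litres + 100,242 litres + 2,993 litres = 106,578 litres (under)
Mar 2021–May 2021: 100,242 litres + 2,993 litres + 74,314 litres = 177,549 litres (under)
Apr 2021–Jun 2021: 2,993 litres + 74,314 litres + 102,665 litres = 179,972 litres (under)
May 2021–Jul 2021: 74,314 litres + 102,665 litres + 47,343 litres = 224,322 litres (under)
Jun 2021–Aug 2021: 102,665 litres + 47,343 litres + 9,175 litres = 159,183 litres (under)
Jul 2021–Sep 2021: 47,343 litres + 9,175 litres + 2,965 litres = 59,483 litres (under)
Aug 2021–Oct 2021: 9,175 litres + 2,965 litres + 3,145 litres = 15,285 litres (under)
Sep 2021–Nov 2021: 2,965 litres + 3,145 litres + 150,949 litres = 157,059 litres (under)
Oct 2021–Dec 2021: 3,145 litres + 150,949 litres + 11,249 litres = 165,343 litres (under)
0 windows exceed the threshold.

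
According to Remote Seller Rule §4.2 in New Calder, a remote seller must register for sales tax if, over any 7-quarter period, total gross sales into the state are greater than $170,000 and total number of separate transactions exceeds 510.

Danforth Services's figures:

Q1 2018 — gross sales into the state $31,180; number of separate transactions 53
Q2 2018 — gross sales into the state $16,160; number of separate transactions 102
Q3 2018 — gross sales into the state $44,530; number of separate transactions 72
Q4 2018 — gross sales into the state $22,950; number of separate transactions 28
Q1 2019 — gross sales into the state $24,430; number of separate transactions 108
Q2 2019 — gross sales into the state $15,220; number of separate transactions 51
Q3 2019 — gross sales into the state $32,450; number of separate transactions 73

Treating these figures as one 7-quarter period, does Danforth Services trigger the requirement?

No

Total gross sales into the state: $31,180 + $16,160 + $44,530 + $22,950 + $24,430 + $15,220 + $32,450 = $186,920 (> $170,000).
Total number of separate transactions: 53 + 102 + 72 + 28 + 108 + 51 + 73 = 487 (≤ 510).
The test is 'and': the rule requires both, and at least one is not exceeded.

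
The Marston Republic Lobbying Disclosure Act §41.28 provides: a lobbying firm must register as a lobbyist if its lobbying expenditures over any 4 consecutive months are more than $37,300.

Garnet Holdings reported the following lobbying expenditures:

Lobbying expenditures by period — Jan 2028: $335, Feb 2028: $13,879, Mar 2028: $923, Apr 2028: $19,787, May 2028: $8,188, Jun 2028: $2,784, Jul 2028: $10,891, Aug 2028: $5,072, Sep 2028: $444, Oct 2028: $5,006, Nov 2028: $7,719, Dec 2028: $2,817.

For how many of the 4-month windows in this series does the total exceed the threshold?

2

Jan 2028–Apr 2028: $335 + $13,879 + $923 + $19,787 = $34,924 (under)
Feb 2028–May 2028: $13,879 + $923 + $19,787 + $8,188 = $42,777 (over)
Mar 2028–Jun 2028: $923 + $19,787 + $8,188 + $2,784 = $31,682 (under)
Apr 2028–Jul 2028: $19,787 + $8,188 + $2,784 + $10,891 = $41,650 (over)
May 2028–Aug 2028: $8,188 + $2,784 + $10,891 + $5,072 = $26,935 (under)
Jun 2028–Sep 2028: $2,784 + $10,891 + $5,072 + $444 = $19,191 (under)
Jul 2028–Oct 2028: $10,891 + $5,072 + $444 + $5,006 = $21,413 (under)
Aug 2028–Nov 2028: $5,072 + $444 + $5,006 + $7,719 = $18,241 (under)
Sep 2028–Dec 2028: $444 + $5,006 + $7,719 + $2,817 = $15,986 (under)
2 windows exceed the threshold.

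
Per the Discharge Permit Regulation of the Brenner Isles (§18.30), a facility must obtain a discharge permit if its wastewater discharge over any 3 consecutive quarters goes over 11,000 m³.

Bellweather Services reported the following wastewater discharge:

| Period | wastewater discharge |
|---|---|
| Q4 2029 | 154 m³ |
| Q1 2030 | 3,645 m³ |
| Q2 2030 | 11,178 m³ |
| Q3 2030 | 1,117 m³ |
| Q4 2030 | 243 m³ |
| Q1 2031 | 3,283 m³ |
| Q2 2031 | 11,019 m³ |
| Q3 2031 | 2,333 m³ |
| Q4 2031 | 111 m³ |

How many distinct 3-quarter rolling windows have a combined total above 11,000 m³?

6

Q4 2029–Q2 2030: 154 m³ + 3,645 m³ + 11,178 m³ = 14,977 m³ (over)
Q1 2030–Q3 2030: 3,645 m³ + 11,178 m³ + 1,117 m³ = 15,940 m³ (over)
Q2 2030–Q4 2030: 11,178 m³ + 1,117 m³ + 243 m³ = 12,538 m³ (over)
Q3 2030–Q1 2031: 1,117 m³ + 243 m³ + 3,283 m³ = 4,643 m³ (under)
Q4 2030–Q2 2031: 243 m³ + 3,283 m³ + 11,019 m³ = 14,545 m³ (over)
Q1 2031–Q3 2031: 3,283 m³ + 11,019 m³ + 2,333 m³ = 16,635 m³ (over)
Q2 2031–Q4 2031: 11,019 m³ + 2,333 m³ + 111 m³ = 13,463 m³ (over)
6 windows exceed the threshold.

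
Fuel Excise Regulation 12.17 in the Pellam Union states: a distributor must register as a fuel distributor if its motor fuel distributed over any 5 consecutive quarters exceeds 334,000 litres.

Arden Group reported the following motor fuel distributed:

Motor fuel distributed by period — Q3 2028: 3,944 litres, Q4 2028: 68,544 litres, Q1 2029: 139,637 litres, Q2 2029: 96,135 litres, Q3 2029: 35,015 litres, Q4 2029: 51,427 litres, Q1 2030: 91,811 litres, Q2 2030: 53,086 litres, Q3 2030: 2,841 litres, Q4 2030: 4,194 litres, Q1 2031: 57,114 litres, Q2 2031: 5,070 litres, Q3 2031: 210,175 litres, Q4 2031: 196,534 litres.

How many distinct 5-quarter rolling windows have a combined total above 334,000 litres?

Q3 2028–Q3 2029: 3,944 litres + 68,544 litres + 139,637 litres + 96,135 litres + 35,015 litres = 343,275 litres (over)
Q4 2028–Q4 2029: 68,544 litres + 139,637 litres + 96,135 litres + 35,015 litres + 51,427 litres = 390,758 litres (over)
Q1 2029–Q1 2030: 139,637 litres + 96,135 litres + 35,015 litres + 51,427 litres + 91,811 litres = 414,025 litres (over)
Q2 2029–Q2 2030: 96,135 litres + 35,015 litres + 51,427 litres + 91,811 litres + 53,086 litres = 327,474 litres (under)
Q3 2029–Q3 2030: 35,015 litres + 51,427 litres + 91,811 litres + 53,086 litres + 2,841 litres = 234,180 litres (under)
Q4 2029–Q4 2030: 51,427 litres + 91,811 litres + 53,086 litres + 2,841 litres + 4,194 litres = 203,359 litres (under)
Q1 2030–Q1 2031: 91,811 litres + 53,086 litres + 2,841 litres + 4,194 litres + 57,114 litres = 209,046 litres (under)
Q2 2030–Q2 2031: 53,086 litres + 2,841 litres + 4,194 litres + 57,114 litres + 5,070 litres = 122,305 litres (under)
Q3 2030–Q3 2031: 2,841 litres + 4,194 litres + 57,114 litres + 5,070 litres + 210,175 litres = 279,394 litres (under)
Q4 2030–Q4 2031: 4,194 litres + 57,114 litres + 5,070 litres + 210,175 litres + 196,534 litres = 473,087 litres (over)
4 windows exceed the threshold.

4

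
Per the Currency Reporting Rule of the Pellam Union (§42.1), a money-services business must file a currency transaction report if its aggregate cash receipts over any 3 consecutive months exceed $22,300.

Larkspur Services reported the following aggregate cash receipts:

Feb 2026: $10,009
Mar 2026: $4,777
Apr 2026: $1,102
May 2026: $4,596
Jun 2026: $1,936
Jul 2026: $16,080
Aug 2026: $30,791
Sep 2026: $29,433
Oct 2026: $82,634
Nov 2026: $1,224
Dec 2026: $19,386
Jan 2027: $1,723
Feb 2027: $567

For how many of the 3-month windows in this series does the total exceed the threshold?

7

Feb 2026–Apr 2026: $10,009 + $4,777 + $1,102 = $15,888 (under)
Mar 2026–May 2026: $4,777 + $1,102 + $4,596 = $10,475 (under)
Apr 2026–Jun 2026: $1,102 + $4,596 + $1,936 = $7,634 (under)
May 2026–Jul 2026: $4,596 + $1,936 + $16,080 = $22,612 (over)
Jun 2026–Aug 2026: $1,936 + $16,080 + $30,791 = $48,807 (over)
Jul 2026–Sep 2026: $16,080 + $30,791 + $29,433 = $76,304 (over)
Aug 2026–Oct 2026: $30,791 + $29,433 + $82,634 = $142,858 (over)
Sep 2026–Nov 2026: $29,433 + $82,634 + $1,224 = $113,291 (over)
Oct 2026–Dec 2026: $82,634 + $1,224 + $19,386 = $103,244 (over)
Nov 2026–Jan 2027: $1,224 + $19,386 + $1,723 = $22,333 (over)
Dec 2026–Feb 2027: $19,386 + $1,723 + $567 = $21,676 (under)
7 windows exceed the threshold.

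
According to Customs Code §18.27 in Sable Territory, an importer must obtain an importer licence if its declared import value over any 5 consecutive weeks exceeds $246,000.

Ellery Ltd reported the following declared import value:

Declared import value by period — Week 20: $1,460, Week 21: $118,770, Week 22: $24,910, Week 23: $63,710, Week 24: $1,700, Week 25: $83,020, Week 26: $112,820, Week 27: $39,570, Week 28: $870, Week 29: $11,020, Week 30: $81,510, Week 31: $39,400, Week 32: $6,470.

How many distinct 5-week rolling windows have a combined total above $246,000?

Week 20–Week 24: $1,460 + $118,770 + $24,910 + $63,710 + $1,700 = $210,550 (under)
Week 21–Week 25: $118,770 + $24,910 + $63,710 + $1,700 + $83,020 = $292,110 (over)
Week 22–Week 26: $24,910 + $63,710 + $1,700 + $83,020 + $112,820 = $286,160 (over)
Week 23–Week 27: $63,710 + $1,700 + $83,020 + $112,820 + $39,570 = $300,820 (over)
Week 24–Week 28: $1,700 + $83,020 + $112,820 + $39,570 + $870 = $237,980 (under)
Week 25–Week 29: $83,020 + $112,820 + $39,570 + $870 + $11,020 = $247,300 (over)
Week 26–Week 30: $112,820 + $39,570 + $870 + $11,020 + $81,510 = $245,790 (under)
Week 27–Week 31: $39,570 + $870 + $11,020 + $81,510 + $39,400 = $172,370 (under)
Week 28–Week 32: $870 + $11,020 + $81,510 + $39,400 + $6,470 = $139,270 (under)
4 windows exceed the threshold.

4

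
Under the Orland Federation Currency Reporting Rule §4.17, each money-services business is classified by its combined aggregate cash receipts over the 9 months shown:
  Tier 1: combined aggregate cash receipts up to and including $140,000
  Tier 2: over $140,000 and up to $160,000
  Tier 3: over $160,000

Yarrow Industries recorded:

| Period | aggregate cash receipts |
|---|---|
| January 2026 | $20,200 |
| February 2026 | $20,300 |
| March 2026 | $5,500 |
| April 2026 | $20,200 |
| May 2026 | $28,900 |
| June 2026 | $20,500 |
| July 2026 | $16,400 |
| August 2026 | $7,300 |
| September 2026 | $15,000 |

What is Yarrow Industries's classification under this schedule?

Combined aggregate cash receipts: $20,200 + $20,300 + $5,500 + $20,200 + $28,900 + $20,500 + $16,400 + $7,300 + $15,000 = $154,300.
$140,000 < $154,300 ≤ $160,000, so Tier 2 applies.

Tier 2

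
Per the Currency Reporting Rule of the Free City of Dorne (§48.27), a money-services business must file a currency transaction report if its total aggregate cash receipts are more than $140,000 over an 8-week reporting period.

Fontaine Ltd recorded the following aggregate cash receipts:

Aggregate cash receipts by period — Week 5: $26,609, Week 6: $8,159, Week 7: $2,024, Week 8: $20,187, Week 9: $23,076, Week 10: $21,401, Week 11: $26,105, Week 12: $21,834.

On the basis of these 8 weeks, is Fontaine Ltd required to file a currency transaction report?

Yes

Total aggregate cash receipts: $26,609 + $8,159 + $2,024 + $20,187 + $23,076 + $21,401 + $26,105 + $21,834 = $149,395.
$149,395 > $140,000, so the threshold is exceeded.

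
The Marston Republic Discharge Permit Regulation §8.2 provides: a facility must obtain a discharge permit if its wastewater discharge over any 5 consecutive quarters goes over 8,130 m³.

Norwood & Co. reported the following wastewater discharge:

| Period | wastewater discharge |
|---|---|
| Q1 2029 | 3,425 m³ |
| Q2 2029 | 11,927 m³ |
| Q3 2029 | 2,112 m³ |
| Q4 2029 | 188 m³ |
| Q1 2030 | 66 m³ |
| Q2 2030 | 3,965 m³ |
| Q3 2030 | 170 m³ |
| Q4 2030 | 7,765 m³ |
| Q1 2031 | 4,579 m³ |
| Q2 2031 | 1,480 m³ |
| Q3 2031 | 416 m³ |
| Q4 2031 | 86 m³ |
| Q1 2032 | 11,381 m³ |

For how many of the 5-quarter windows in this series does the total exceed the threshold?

Q1 2029–Q1 2030: 3,425 m³ + 11,927 m³ + 2,112 m³ + 188 m³ + 66 m³ = 17,718 m³ (over)
Q2 2029–Q2 2030: 11,927 m³ + 2,112 m³ + 188 m³ + 66 m³ + 3,965 m³ = 18,258 m³ (over)
Q3 2029–Q3 2030: 2,112 m³ + 188 m³ + 66 m³ + 3,965 m³ + 170 m³ = 6,501 m³ (under)
Q4 2029–Q4 2030: 188 m³ + 66 m³ + 3,965 m³ + 170 m³ + 7,765 m³ = 12,154 m³ (over)
Q1 2030–Q1 2031: 66 m³ + 3,965 m³ + 170 m³ + 7,765 m³ + 4,579 m³ = 16,545 m³ (over)
Q2 2030–Q2 2031: 3,965 m³ + 170 m³ + 7,765 m³ + 4,579 m³ + 1,480 m³ = 17,959 m³ (over)
Q3 2030–Q3 2031: 170 m³ + 7,765 m³ + 4,579 m³ + 1,480 m³ + 416 m³ = 14,410 m³ (over)
Q4 2030–Q4 2031: 7,765 m³ + 4,579 m³ + 1,480 m³ + 416 m³ + 86 m³ = 14,326 m³ (over)
Q1 2031–Q1 2032: 4,579 m³ + 1,480 m³ + 416 m³ + 86 m³ + 11,381 m³ = 17,942 m³ (over)
8 windows exceed the threshold.

8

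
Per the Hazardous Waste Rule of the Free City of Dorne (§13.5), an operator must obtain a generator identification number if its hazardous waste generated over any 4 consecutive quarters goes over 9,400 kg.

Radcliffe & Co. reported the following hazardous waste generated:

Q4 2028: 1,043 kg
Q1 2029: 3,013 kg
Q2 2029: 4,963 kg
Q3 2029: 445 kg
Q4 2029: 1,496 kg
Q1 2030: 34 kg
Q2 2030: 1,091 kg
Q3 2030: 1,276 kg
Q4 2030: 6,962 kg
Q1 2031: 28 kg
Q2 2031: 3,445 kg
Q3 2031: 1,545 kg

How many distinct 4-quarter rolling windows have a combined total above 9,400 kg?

Q4 2028–Q3 2029: 1,043 kg + 3,013 kg + 4,963 kg + 445 kg = 9,464 kg (over)
Q1 2029–Q4 2029: 3,013 kg + 4,963 kg + 445 kg + 1,496 kg = 9,917 kg (over)
Q2 2029–Q1 2030: 4,963 kg + 445 kg + 1,496 kg + 34 kg = 6,938 kg (under)
Q3 2029–Q2 2030: 445 kg + 1,496 kg + 34 kg + 1,091 kg = 3,066 kg (under)
Q4 2029–Q3 2030: 1,496 kg + 34 kg + 1,091 kg + 1,276 kg = 3,897 kg (under)
Q1 2030–Q4 2030: 34 kg + 1,091 kg + 1,276 kg + 6,962 kg = 9,363 kg (under)
Q2 2030–Q1 2031: 1,091 kg + 1,276 kg + 6,962 kg + 28 kg = 9,357 kg (under)
Q3 2030–Q2 2031: 1,276 kg + 6,962 kg + 28 kg + 3,445 kg = 11,711 kg (over)
Q4 2030–Q3 2031: 6,962 kg + 28 kg + 3,445 kg + 1,545 kg = 11,980 kg (over)
4 windows exceed the threshold.

4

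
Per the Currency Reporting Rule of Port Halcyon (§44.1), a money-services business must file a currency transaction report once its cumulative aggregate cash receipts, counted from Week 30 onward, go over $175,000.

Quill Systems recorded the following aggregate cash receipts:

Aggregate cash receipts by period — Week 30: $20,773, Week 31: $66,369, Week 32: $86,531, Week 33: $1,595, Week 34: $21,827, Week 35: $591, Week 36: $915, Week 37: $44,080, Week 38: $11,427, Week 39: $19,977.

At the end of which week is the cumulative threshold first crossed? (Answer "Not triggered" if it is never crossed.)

Week 33

Through Week 30: $20,773
Through Week 31: $87,142
Through Week 32: $173,673
Through Week 33: $175,268 ← exceeds threshold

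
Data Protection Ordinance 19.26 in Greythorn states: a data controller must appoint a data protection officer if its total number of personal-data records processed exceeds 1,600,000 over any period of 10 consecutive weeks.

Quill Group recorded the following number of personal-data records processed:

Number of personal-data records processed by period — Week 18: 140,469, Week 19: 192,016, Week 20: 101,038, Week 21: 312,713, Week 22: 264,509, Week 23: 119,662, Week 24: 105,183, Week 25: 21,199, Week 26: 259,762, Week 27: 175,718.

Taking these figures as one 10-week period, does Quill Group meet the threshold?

Total number of personal-data records processed: 140,469 + 192,016 + 101,038 + 312,713 + 264,509 + 119,662 + 105,183 + 21,199 + 259,762 + 175,718 = 1,692,269.
1,692,269 > 1,600,000, so the threshold is exceeded.

Yes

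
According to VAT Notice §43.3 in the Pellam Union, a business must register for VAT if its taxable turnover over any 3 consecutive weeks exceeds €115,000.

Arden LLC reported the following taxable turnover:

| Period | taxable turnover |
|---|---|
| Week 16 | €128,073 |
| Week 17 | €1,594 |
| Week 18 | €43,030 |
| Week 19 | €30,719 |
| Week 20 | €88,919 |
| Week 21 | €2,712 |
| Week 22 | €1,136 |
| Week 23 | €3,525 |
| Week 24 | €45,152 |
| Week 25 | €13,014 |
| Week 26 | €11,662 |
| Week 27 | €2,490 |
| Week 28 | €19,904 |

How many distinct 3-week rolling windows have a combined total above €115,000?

Week 16–Week 18: €128,073 + €1,594 + €43,030 = €172,697 (over)
Week 17–Week 19: €1,594 + €43,030 + €30,719 = €75,343 (under)
Week 18–Week 20: €43,030 + €30,719 + €88,919 = €162,668 (over)
Week 19–Week 21: €30,719 + €88,919 + €2,712 = €122,350 (over)
Week 20–Week 22: €88,919 + €2,712 + €1,136 = €92,767 (under)
Week 21–Week 23: €2,712 + €1,136 + €3,525 = €7,373 (under)
Week 22–Week 24: €1,136 + €3,525 + €45,152 = €49,813 (under)
Week 23–Week 25: €3,525 + €45,152 + €13,014 = €61,691 (under)
Week 24–Week 26: €45,152 + €13,014 + €11,662 = €69,828 (under)
Week 25–Week 27: €13,014 + €11,662 + €2,490 = €27,166 (under)
Week 26–Week 28: €11,662 + €2,490 + €19,904 = €34,056 (under)
3 windows exceed the threshold.

3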